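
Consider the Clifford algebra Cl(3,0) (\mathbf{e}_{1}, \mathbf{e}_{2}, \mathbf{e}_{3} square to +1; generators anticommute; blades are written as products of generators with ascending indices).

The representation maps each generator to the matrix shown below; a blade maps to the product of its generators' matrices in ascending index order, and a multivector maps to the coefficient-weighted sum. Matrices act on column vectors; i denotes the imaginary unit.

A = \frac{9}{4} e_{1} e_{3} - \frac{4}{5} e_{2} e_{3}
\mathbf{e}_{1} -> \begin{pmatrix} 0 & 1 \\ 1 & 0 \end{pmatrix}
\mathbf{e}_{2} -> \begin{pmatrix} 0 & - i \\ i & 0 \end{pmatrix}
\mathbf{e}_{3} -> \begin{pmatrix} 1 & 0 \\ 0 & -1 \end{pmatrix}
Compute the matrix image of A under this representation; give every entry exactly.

Bivector images (products of the table entries): rho(e_{1} e_{3}) = rho(\mathbf{e}_{1})rho(\mathbf{e}_{3}) = \begin{pmatrix} 0 & -1 \\ 1 & 0 \end{pmatrix}; rho(e_{2} e_{3}) = rho(\mathbf{e}_{2})rho(\mathbf{e}_{3}) = \begin{pmatrix} 0 & i \\ i & 0 \end{pmatrix}.
M = (\frac{9}{4})*rho(e_{1} e_{3}) + (-\frac{4}{5})*rho(e_{2} e_{3}), summed entrywise:
Answer: \begin{pmatrix} 0 & - \frac{9}{4} - \frac{4 i}{5} \\ \frac{9}{4} - \frac{4 i}{5} & 0 \end{pmatrix}


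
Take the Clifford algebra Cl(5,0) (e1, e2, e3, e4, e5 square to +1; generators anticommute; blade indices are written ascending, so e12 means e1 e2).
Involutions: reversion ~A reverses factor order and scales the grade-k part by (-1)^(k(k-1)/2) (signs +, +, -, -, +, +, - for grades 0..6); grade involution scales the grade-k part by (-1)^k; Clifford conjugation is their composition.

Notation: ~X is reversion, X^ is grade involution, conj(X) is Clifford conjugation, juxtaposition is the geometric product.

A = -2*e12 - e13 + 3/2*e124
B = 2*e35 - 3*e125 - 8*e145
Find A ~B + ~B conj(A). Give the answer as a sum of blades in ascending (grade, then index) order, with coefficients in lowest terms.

first term: 6*e5 + 2*e15 + 12*e25 - 9/2*e45 - 3*e235 + 16*e245 + 8*e345 + 4*e1235 + 3*e12345
second term: -6*e5 + 2*e15 - 12*e25 + 9/2*e45 - 3*e235 + 16*e245 + 8*e345 - 4*e1235 + 3*e12345
Answer: 4*e15 - 6*e235 + 32*e245 + 16*e345 + 6*e12345


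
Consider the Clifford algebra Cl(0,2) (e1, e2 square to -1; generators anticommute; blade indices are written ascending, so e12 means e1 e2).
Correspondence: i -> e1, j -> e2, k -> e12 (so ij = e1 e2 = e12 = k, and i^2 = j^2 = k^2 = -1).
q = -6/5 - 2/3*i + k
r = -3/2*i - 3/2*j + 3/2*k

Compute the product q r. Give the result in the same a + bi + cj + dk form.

In blades: q = -6/5 - 2/3*e1 + e12, r = -3/2*e1 - 3/2*e2 + 3/2*e12.
Distribute q over r term by term (generator squares from the signature, products reordered to ascending indices): (-6/5)*r = 9/5*e1 + 9/5*e2 - 9/5*e12; (-2/3*e1)*r = -1 + e2 + e12; (e12)*r = -3/2 + 3/2*e1 - 3/2*e2.
Sum: -5/2 + 33/10*e1 + 13/10*e2 - 4/5*e12; translating back through the correspondence:
Answer: -5/2 + 33/10*i + 13/10*j - 4/5*k


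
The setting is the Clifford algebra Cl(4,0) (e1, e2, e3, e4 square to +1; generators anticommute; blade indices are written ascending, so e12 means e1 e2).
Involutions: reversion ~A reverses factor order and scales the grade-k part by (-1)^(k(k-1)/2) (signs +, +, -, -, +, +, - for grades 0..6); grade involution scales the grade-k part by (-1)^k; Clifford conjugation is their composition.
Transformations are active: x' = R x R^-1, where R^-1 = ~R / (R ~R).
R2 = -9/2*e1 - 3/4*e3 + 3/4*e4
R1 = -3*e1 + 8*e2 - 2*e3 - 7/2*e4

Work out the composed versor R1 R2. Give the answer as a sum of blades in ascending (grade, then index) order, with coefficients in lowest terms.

Distribute over the terms of R2 (each basis-blade product reordered to ascending indices, repeated generators contracted through their squares):
R1 (-9/2*e1) = 27/2 + 36*e12 - 9*e13 - 63/4*e14
R1 (-3/4*e3) = 3/2 + 9/4*e13 - 6*e23 - 21/8*e34
R1 (3/4*e4) = -21/8 - 9/4*e14 + 6*e24 - 3/2*e34
Summing the partial products and collecting blades:
Answer: 99/8 + 36*e12 - 27/4*e13 - 18*e14 - 6*e23 + 6*e24 - 33/8*e34


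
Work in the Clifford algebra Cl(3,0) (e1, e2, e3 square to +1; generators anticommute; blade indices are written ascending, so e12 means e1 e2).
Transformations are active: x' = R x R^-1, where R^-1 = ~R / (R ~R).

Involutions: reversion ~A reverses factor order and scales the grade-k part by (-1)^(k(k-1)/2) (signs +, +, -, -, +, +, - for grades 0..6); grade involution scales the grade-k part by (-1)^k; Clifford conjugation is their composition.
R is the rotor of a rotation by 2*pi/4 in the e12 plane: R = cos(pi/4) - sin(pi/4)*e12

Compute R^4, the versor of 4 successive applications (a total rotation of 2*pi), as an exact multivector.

Rotor phase runs at HALF the rotation angle; powers of one rotor simply add phase, so after 4 steps in e12 the phase is 4*pi/4 = pi and R^4 = cos(pi) - sin(pi)*e12.
cos(pi) = -1 and sin(pi) = 0, so R^4 = -1. The total rotation 2*pi is 1 full turn, so every vector returns to itself, yet the rotor is -1, on the OTHER sheet of the double cover (an odd number of 2*pi turns).
Answer: -1


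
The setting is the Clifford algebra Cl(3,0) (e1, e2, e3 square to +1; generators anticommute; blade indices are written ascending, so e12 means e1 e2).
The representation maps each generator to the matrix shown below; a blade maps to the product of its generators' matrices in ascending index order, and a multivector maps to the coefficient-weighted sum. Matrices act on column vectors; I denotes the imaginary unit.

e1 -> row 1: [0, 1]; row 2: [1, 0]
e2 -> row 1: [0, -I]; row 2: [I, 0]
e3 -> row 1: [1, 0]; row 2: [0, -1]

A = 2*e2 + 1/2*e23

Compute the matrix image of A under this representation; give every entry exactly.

Bivector images (products of the table entries): rho(e23) = rho(e2)rho(e3) = row 1: [0, I]; row 2: [I, 0].
M = (2)*rho(e2) + (1/2)*rho(e23), summed entrywise:
Answer: row 1: [0, -3*I/2]; row 2: [5*I/2, 0]


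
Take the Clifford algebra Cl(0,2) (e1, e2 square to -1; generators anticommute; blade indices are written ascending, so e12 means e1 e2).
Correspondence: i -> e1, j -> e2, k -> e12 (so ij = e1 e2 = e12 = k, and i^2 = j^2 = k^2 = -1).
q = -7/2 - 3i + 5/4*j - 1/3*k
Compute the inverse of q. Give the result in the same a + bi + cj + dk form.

In blades: q = -7/2 - 3*e1 + 5/4*e2 - 1/3*e12.
With qbar = -7/2 + 3*e1 - 5/4*e2 + 1/3*e12 (scalar fixed, mapped units negated), q qbar = 3301/144 (the sum of squared coefficients), so q^-1 = qbar / (3301/144) = -504/3301 + 432/3301*e1 - 180/3301*e2 + 48/3301*e12; translating back:
Answer: -504/3301 + 432/3301*i - 180/3301*j + 48/3301*k


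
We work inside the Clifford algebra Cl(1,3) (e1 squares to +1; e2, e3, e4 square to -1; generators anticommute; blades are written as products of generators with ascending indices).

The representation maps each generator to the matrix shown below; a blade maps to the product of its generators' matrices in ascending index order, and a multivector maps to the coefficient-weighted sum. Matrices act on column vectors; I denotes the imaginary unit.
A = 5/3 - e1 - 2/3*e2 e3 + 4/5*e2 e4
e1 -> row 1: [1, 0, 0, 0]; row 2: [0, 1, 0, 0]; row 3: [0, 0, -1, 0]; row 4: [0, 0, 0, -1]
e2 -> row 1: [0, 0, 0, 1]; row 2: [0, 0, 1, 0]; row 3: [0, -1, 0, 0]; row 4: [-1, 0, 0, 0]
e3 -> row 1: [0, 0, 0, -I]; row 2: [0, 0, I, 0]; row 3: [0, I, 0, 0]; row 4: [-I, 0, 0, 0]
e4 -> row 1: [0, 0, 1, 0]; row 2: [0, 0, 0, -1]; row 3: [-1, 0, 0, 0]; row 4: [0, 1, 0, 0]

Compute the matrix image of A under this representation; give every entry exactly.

Bivector images (products of the table entries): rho(e2 e3) = rho(e2)rho(e3) = row 1: [-I, 0, 0, 0]; row 2: [0, I, 0, 0]; row 3: [0, 0, -I, 0]; row 4: [0, 0, 0, I]; rho(e2 e4) = rho(e2)rho(e4) = row 1: [0, 1, 0, 0]; row 2: [-1, 0, 0, 0]; row 3: [0, 0, 0, 1]; row 4: [0, 0, -1, 0].
M = (5/3)*1 + (-1)*rho(e1) + (-2/3)*rho(e2 e3) + (4/5)*rho(e2 e4), summed entrywise (1 is the identity matrix):
Answer: row 1: [2/3 + 2*I/3, 4/5, 0, 0]; row 2: [-4/5, 2/3 - 2*I/3, 0, 0]; row 3: [0, 0, 8/3 + 2*I/3, 4/5]; row 4: [0, 0, -4/5, 8/3 - 2*I/3]


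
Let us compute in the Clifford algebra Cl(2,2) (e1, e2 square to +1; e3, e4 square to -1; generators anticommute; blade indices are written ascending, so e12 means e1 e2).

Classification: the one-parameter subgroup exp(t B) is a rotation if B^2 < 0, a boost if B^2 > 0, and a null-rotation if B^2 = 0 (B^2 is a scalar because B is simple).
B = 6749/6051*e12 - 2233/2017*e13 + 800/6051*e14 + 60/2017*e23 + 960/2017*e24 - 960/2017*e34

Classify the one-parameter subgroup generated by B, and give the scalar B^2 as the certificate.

B^2 term by term: the squares give (6749/6051)^2*(e12)^2 + (-2233/2017)^2*(e13)^2 + (800/6051)^2*(e14)^2 + (60/2017)^2*(e23)^2 + (960/2017)^2*(e24)^2 + (-960/2017)^2*(e34)^2 = 45549001/36614601*(-1) + 4986289/4068289*(+1) + 640000/36614601*(+1) + 3600/4068289*(+1) + 921600/4068289*(+1) + 921600/4068289*(-1) = 0 (each basis 2-blade squares to minus the product of its generators' squares); cross terms between blades sharing an index anticommute and cancel; the commuting (index-disjoint) pairs give grade-4 terms 2*c*c'*(blade product), which cancel blade by blade — e1234: -4319360/4068289 + 4287360/4068289 + 32000/4068289 = 0 — confirming B is simple. So B^2 = 0.
Answer: null-rotation, certificate B^2 = 0. Because 0 is invariant under every versor sandwich, the classification follows from its sign alone.


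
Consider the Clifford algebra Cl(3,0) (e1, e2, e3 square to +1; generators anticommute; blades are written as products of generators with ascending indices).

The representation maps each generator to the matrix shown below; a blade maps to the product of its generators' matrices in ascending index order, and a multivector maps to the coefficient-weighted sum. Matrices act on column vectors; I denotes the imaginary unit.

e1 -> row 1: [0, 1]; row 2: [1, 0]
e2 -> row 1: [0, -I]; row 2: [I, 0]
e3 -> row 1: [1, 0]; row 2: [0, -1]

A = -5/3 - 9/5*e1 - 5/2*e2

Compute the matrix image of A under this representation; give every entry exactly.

M = (-5/3)*1 + (-9/5)*rho(e1) + (-5/2)*rho(e2), summed entrywise (1 is the identity matrix):
Answer: row 1: [-5/3, -9/5 + 5*I/2]; row 2: [-9/5 - 5*I/2, -5/3]


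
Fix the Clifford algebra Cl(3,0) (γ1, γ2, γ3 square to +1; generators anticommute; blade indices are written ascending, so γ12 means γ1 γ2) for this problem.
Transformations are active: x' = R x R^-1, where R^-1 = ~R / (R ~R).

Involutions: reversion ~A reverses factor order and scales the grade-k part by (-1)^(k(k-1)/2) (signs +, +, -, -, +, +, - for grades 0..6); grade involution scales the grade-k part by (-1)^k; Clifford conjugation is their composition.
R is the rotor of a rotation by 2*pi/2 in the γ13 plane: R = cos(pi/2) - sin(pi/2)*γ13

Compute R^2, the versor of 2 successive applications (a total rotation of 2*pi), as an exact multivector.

Half-angle bookkeeping: 2 applications in γ13 add up to rotor phase 2*pi/2 = pi, so R^2 = cos(pi) - sin(pi)*γ13.
cos(pi) = -1 and sin(pi) = 0, so R^2 = -1. The total rotation 2*pi is 1 full turn, so every vector returns to itself, yet the rotor is -1, on the OTHER sheet of the double cover (an odd number of 2*pi turns).
Answer: -1


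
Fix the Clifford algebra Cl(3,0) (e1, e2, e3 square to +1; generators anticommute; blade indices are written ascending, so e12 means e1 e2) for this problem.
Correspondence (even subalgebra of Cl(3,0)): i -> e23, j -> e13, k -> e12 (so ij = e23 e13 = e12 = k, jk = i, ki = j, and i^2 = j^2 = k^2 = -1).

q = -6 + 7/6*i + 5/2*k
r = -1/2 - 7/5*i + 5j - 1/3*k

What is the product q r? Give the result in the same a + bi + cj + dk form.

In blades: q = -6 + 5/2*e12 + 7/6*e23, r = -1/2 - 1/3*e12 + 5*e13 - 7/5*e23.
Distribute q over r term by term (generator squares from the signature, products reordered to ascending indices): (-6)*r = 3 + 2*e12 - 30*e13 + 42/5*e23; (5/2*e12)*r = 5/6 - 5/4*e12 - 7/2*e13 - 25/2*e23; (7/6*e23)*r = 49/30 + 35/6*e12 + 7/18*e13 - 7/12*e23.
Sum: 82/15 + 79/12*e12 - 298/9*e13 - 281/60*e23; translating back through the correspondence:
Answer: 82/15 - 281/60*i - 298/9*j + 79/12*k


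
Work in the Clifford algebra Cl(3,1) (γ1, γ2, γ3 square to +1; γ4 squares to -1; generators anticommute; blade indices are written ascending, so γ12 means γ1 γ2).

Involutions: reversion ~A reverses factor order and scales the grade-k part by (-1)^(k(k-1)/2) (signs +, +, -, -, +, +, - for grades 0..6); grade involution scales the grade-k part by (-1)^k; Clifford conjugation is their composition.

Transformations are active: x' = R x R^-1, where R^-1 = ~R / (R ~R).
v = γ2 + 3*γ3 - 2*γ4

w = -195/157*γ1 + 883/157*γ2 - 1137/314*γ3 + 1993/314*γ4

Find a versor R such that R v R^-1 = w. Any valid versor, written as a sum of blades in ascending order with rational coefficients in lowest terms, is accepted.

R = v + w = -195/157*γ1 + 1040/157*γ2 - 195/314*γ3 + 1365/314*γ4 works: the equal norms (6) guarantee its sandwich swaps v into w.
Answer: -195/157*γ1 + 1040/157*γ2 - 195/314*γ3 + 1365/314*γ4


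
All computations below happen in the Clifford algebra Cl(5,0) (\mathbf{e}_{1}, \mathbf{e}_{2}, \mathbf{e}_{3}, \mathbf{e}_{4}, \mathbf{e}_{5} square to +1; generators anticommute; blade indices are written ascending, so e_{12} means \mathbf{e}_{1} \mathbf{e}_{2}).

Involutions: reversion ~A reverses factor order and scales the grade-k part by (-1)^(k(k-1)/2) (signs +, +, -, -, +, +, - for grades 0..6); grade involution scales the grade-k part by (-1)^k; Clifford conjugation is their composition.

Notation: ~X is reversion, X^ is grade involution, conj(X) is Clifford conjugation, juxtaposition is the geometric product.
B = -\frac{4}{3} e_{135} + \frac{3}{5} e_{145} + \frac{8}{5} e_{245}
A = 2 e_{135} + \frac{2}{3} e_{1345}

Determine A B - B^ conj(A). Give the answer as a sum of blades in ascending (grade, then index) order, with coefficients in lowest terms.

first term: \frac{8}{3} + \frac{2}{5} e_{3} + \frac{8}{9} e_{4} - \frac{6}{5} e_{34} + \frac{16}{15} e_{123} - \frac{16}{5} e_{1234}
second term: -\frac{8}{3} + \frac{2}{5} e_{3} + \frac{8}{9} e_{4} - \frac{6}{5} e_{34} - \frac{16}{15} e_{123} + \frac{16}{5} e_{1234}
Answer: \frac{16}{3} + \frac{32}{15} e_{123} - \frac{32}{5} e_{1234}


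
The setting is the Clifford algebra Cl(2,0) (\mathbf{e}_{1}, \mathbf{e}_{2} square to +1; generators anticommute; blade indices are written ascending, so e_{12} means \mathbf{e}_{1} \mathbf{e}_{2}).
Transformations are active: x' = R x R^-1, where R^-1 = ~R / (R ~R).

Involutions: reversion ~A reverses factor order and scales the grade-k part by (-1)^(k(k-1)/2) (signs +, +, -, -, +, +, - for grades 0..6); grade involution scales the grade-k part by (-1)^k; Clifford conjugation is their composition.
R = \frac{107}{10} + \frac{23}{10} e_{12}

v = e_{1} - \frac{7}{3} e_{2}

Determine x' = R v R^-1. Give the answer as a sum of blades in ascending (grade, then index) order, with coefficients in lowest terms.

~R = \frac{107}{10} - \frac{23}{10} e_{12}, and R ~R = \frac{5989}{50}, so R^-1 = ~R / (\frac{5989}{50}).
R v = \frac{16}{3} e_{1} - \frac{409}{15} e_{2}
Answer: -\frac{847}{17967} e_{1} - \frac{15201}{5989} e_{2}


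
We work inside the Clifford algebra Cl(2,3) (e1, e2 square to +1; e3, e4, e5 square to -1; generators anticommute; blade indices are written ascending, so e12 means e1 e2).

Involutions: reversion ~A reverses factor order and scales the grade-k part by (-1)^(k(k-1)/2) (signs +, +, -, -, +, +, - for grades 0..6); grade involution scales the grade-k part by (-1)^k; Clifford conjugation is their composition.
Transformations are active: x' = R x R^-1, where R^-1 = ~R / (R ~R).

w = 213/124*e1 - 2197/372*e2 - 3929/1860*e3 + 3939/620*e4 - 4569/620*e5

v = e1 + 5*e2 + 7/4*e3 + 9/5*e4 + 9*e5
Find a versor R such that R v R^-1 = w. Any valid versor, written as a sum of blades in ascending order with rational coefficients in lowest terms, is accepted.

Key observation: q(v) = q(w) = -24521/400 (sandwiches preserve the norm), so R = v + w = 337/124*e1 - 337/372*e2 - 337/930*e3 + 1011/124*e4 + 1011/620*e5 works whenever it is invertible — the component of v along it is kept and (v - w)/2 reverses, sending v to w.
Answer: 337/124*e1 - 337/372*e2 - 337/930*e3 + 1011/124*e4 + 1011/620*e5


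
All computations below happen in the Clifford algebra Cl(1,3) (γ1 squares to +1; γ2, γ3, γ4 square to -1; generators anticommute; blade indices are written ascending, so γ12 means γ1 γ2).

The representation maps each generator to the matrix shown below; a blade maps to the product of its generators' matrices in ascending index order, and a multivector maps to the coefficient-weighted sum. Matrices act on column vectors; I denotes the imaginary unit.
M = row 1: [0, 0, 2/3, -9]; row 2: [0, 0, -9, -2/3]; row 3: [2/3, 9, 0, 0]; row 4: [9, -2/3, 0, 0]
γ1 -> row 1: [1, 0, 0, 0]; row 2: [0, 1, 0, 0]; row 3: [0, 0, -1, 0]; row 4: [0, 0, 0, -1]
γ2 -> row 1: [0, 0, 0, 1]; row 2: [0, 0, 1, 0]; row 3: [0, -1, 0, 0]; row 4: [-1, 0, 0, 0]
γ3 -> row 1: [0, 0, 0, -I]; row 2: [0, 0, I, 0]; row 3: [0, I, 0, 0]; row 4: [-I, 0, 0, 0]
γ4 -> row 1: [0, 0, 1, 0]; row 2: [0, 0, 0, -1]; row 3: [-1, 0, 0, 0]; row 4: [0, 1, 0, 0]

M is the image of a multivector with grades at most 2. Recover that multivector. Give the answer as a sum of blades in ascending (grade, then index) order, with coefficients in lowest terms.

Method: the blade images are trace-orthogonal — tr(rho(e_A) rho(e_B)^-1) = 4 if A = B and 0 otherwise — and rho(e_A)^-1 = (e_A)^2 * rho(e_A) with (e_A)^2 = +1 or -1, so the coefficient of e_A in the preimage is (e_A)^2 * tr(M rho(e_A))/4.
Nonzero projections over blades of grade <= 2: γ2: (γ2)^2 = -1, tr(M rho(γ2)) = 36, coefficient -9; γ14: (γ14)^2 = +1, tr(M rho(γ14)) = 8/3, coefficient 2/3. Every other blade of grade <= 2 projects to 0.
Answer: -9*γ2 + 2/3*γ14


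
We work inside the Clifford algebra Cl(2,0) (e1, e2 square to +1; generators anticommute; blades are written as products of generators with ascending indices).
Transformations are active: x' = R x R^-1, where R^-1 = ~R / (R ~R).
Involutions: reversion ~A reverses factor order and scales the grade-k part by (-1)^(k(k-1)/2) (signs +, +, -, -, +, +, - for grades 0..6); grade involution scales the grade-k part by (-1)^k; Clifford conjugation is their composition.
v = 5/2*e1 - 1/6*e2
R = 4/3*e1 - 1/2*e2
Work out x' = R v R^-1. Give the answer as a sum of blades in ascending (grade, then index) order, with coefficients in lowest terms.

~R = 4/3*e1 - 1/2*e2, and R ~R = 73/36, so R^-1 = ~R / (73/36).
R v = 41/12 + 37/36*e1 e2
Answer: 291/146*e1 - 665/438*e2


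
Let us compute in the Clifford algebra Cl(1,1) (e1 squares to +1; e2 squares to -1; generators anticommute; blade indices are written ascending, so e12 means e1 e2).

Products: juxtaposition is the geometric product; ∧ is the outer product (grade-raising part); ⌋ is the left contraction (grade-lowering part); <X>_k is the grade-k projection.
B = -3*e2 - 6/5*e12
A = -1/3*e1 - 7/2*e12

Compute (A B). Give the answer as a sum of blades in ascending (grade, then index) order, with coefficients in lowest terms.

step 1: 21/5 - 21/2*e1 + 2/5*e2 + e12
Answer: 21/5 - 21/2*e1 + 2/5*e2 + e12


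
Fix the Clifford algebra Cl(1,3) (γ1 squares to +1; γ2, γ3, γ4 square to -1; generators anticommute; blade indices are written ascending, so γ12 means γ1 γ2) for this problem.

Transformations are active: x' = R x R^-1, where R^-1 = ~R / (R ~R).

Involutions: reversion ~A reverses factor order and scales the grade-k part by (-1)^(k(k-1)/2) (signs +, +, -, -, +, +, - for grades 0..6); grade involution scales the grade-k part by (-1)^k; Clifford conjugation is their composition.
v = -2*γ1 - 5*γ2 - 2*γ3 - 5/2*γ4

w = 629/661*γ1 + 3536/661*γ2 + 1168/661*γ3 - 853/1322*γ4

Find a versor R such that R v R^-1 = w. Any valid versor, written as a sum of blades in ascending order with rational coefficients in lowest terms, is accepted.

The midline construction: v and w both square to -125/4, so reflecting in their sum -693/661*γ1 + 231/661*γ2 - 154/661*γ3 - 2079/661*γ4 exchanges them.
Answer: -693/661*γ1 + 231/661*γ2 - 154/661*γ3 - 2079/661*γ4


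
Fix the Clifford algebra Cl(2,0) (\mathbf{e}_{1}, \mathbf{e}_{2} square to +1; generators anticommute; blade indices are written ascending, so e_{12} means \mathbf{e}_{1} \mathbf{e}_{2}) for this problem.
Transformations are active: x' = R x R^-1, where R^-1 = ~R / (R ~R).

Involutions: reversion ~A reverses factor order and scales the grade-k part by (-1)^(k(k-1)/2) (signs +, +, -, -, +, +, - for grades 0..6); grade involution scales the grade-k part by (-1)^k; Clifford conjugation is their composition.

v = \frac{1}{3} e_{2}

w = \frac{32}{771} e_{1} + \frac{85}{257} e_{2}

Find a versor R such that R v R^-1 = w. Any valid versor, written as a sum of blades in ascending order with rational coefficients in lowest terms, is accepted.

Equal squares first: v^2 = w^2 = \frac{1}{9}. Then v + w = \frac{32}{771} e_{1} + \frac{512}{771} e_{2} is a versor taking v to w, provided it is invertible.
Answer: \frac{32}{771} e_{1} + \frac{512}{771} e_{2}


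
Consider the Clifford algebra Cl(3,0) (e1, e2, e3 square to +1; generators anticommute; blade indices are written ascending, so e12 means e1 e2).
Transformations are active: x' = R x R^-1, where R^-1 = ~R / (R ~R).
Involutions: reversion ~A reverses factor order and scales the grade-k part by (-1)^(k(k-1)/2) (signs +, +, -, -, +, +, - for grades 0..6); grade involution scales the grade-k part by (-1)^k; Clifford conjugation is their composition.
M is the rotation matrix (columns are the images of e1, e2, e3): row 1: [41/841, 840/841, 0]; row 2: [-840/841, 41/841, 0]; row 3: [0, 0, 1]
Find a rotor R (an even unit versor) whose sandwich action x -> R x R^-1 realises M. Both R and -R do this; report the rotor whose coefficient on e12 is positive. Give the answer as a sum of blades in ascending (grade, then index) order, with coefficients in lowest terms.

Method: write R = a + b12*e12 + b13*e13 + b23*e23 with a^2 + b12^2 + b13^2 + b23^2 = 1 (so R^-1 = ~R). Expanding the columns R e_j ~R gives tr M = 4a^2 - 1 and, from the antisymmetric part, M21 - M12 = -4a*b12, M13 - M31 = 4a*b13, M32 - M23 = -4a*b23.
Here tr M = 923/841, so a^2 = (1 + tr M)/4 = 441/841 and a = ±21/29. Taking a = 21/29: M21 - M12 = -1680/841, M13 - M31 = 0, M32 - M23 = 0, giving b12 = 20/29, b13 = 0, b23 = 0, i.e. R = 21/29 + 20/29*e12.
Its e12 coefficient is already positive.
Answer: 21/29 + 20/29*e12. Why the constraint matters: R and -R act identically through the sandwich — M has trace 923/841 either way — so only the sign condition on e12 picks one of the two preimages.


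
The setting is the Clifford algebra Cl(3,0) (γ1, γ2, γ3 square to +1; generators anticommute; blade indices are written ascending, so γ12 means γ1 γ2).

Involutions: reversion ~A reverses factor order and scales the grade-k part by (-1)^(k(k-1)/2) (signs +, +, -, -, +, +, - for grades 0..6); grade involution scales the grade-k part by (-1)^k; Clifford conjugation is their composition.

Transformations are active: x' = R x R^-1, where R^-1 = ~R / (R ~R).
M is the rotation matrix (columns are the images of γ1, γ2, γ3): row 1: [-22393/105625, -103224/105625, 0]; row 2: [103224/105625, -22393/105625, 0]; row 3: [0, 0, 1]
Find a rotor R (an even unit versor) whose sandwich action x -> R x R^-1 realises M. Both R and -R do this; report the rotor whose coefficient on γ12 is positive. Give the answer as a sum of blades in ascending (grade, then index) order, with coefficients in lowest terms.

Method: write R = a + b12*γ12 + b13*γ13 + b23*γ23 with a^2 + b12^2 + b13^2 + b23^2 = 1 (so R^-1 = ~R). Expanding the columns R e_j ~R gives tr M = 4a^2 - 1 and, from the antisymmetric part, M21 - M12 = -4a*b12, M13 - M31 = 4a*b13, M32 - M23 = -4a*b23.
Here tr M = 60839/105625, so a^2 = (1 + tr M)/4 = 41616/105625 and a = ±204/325. Taking a = 204/325: M21 - M12 = 206448/105625, M13 - M31 = 0, M32 - M23 = 0, giving b12 = -253/325, b13 = 0, b23 = 0, i.e. R = 204/325 - 253/325*γ12.
Its γ12 coefficient is negative, so report the other preimage -R.
Answer: -204/325 + 253/325*γ12. Note: both R and -R realise this M (trace 60839/105625); the covering map identifies them, and the γ12-coefficient sign is the tie-breaker.


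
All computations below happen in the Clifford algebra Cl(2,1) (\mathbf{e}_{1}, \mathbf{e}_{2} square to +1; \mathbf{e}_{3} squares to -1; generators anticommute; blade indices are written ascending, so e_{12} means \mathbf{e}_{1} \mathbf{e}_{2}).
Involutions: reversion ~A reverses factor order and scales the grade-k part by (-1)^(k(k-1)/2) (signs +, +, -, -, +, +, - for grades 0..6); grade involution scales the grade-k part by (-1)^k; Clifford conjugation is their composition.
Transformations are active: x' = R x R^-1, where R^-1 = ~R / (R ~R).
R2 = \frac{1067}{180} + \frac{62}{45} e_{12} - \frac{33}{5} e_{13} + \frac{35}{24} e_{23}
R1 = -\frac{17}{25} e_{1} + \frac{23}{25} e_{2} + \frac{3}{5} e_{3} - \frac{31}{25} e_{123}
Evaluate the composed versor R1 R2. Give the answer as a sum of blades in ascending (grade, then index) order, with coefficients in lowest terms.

Distribute over the terms of R1 (each basis-blade product reordered to ascending indices, repeated generators contracted through their squares):
(-\frac{17}{25} e_{1}) R2 = -\frac{18139}{4500} e_{1} - \frac{1054}{1125} e_{2} + \frac{561}{125} e_{3} - \frac{119}{120} e_{123}
(\frac{23}{25} e_{2}) R2 = -\frac{1426}{1125} e_{1} + \frac{24541}{4500} e_{2} + \frac{161}{120} e_{3} + \frac{759}{125} e_{123}
(\frac{3}{5} e_{3}) R2 = -\frac{99}{25} e_{1} + \frac{7}{8} e_{2} + \frac{1067}{300} e_{3} + \frac{62}{75} e_{123}
(-\frac{31}{25} e_{123}) R2 = -\frac{217}{120} e_{1} - \frac{1023}{125} e_{2} + \frac{1922}{1125} e_{3} - \frac{33077}{4500} e_{123}
Summing the partial products and collecting blades:
Answer: -\frac{99601}{9000} e_{1} - \frac{8377}{3000} e_{2} + \frac{99853}{9000} e_{3} - \frac{12991}{9000} e_{123}


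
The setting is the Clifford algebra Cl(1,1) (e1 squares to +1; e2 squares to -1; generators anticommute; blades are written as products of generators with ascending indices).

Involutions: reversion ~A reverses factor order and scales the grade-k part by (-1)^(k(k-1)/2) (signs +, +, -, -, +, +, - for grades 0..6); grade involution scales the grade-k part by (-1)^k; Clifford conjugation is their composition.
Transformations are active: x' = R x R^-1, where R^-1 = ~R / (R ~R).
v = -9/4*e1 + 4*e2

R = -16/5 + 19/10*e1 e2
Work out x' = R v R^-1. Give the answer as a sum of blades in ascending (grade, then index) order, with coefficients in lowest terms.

~R = -16/5 - 19/10*e1 e2, and R ~R = 663/100, so R^-1 = ~R / (663/100).
R v = -2/5*e1 - 341/40*e2
Answer: 6991/2652*e1 + 2804/663*e2


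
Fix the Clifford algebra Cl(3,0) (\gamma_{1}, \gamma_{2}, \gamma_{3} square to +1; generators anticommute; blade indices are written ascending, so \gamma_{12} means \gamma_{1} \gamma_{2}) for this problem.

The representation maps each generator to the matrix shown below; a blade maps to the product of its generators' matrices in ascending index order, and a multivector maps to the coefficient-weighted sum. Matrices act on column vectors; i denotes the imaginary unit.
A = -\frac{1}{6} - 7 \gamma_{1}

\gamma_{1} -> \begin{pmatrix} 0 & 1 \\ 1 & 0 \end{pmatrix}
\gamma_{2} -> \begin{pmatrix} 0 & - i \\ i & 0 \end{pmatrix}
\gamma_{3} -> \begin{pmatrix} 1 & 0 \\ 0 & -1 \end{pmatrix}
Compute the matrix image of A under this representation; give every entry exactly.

M = (-\frac{1}{6})*1 + (-7)*rho(\gamma_{1}), summed entrywise (1 is the identity matrix):
Answer: \begin{pmatrix} - \frac{1}{6} & -7 \\ -7 & - \frac{1}{6} \end{pmatrix}


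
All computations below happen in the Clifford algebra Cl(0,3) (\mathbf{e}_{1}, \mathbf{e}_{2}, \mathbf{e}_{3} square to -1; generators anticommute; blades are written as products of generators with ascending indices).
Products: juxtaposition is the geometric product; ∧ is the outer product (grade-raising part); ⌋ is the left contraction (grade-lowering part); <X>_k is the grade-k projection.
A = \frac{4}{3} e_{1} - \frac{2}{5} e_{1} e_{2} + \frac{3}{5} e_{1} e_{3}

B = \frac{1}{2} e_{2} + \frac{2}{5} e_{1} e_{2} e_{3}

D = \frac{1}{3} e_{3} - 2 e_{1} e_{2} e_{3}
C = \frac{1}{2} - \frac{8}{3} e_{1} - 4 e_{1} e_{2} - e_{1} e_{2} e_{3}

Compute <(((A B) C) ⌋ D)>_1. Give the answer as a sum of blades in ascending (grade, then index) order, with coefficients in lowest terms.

step 1: \frac{1}{5} e_{1} + \frac{6}{25} e_{2} + \frac{4}{25} e_{3} + \frac{2}{3} e_{1} e_{2} - \frac{8}{15} e_{2} e_{3} - \frac{3}{10} e_{1} e_{2} e_{3}
step 2: \frac{7}{2} - \frac{209}{150} e_{1} - \frac{193}{225} e_{2} - \frac{34}{75} e_{3} + \frac{17}{15} e_{1} e_{2} + \frac{58}{25} e_{1} e_{3} - \frac{13}{15} e_{2} e_{3} + \frac{569}{900} e_{1} e_{2} e_{3}
step 3: -\frac{167}{150} - \frac{26}{15} e_{1} - \frac{116}{25} e_{2} + \frac{103}{30} e_{3} - \frac{68}{75} e_{1} e_{2} + \frac{386}{225} e_{1} e_{3} - \frac{209}{75} e_{2} e_{3} - 7 e_{1} e_{2} e_{3}
step 4: -\frac{26}{15} e_{1} - \frac{116}{25} e_{2} + \frac{103}{30} e_{3}
Answer: -\frac{26}{15} e_{1} - \frac{116}{25} e_{2} + \frac{103}{30} e_{3}


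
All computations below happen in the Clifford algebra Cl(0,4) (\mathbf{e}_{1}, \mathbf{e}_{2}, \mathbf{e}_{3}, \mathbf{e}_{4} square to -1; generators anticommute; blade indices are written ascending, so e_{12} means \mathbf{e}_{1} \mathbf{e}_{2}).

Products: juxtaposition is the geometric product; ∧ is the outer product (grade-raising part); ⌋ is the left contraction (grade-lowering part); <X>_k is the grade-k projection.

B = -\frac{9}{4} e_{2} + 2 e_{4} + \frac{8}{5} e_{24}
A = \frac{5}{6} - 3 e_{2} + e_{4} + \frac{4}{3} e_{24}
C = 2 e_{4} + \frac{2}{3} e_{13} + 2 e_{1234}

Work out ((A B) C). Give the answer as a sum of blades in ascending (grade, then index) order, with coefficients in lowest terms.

step 1: -\frac{653}{60} - \frac{353}{120} e_{2} + \frac{52}{15} e_{4} - \frac{29}{12} e_{24}
step 2: -\frac{104}{15} + \frac{29}{6} e_{2} - \frac{653}{30} e_{4} - \frac{544}{45} e_{13} - \frac{353}{60} e_{24} + \frac{1601}{180} e_{123} - \frac{643}{180} e_{134} - \frac{907}{45} e_{1234}
Answer: -\frac{104}{15} + \frac{29}{6} e_{2} - \frac{653}{30} e_{4} - \frac{544}{45} e_{13} - \frac{353}{60} e_{24} + \frac{1601}{180} e_{123} - \frac{643}{180} e_{134} - \frac{907}{45} e_{1234}


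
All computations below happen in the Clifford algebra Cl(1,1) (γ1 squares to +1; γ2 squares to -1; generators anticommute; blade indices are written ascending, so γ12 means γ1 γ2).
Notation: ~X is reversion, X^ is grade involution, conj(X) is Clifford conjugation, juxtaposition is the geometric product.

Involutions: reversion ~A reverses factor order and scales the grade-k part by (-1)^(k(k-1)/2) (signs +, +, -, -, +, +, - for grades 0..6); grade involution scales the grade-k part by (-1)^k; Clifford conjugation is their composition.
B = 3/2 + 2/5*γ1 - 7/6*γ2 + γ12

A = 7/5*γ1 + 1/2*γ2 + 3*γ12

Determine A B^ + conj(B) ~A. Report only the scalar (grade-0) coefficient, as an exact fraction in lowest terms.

first term: 557/300 - 9/10*γ1 + 67/20*γ2 + 19/3*γ12
second term: 557/300 - 9/10*γ1 + 67/20*γ2 - 19/3*γ12
Answer: 557/150


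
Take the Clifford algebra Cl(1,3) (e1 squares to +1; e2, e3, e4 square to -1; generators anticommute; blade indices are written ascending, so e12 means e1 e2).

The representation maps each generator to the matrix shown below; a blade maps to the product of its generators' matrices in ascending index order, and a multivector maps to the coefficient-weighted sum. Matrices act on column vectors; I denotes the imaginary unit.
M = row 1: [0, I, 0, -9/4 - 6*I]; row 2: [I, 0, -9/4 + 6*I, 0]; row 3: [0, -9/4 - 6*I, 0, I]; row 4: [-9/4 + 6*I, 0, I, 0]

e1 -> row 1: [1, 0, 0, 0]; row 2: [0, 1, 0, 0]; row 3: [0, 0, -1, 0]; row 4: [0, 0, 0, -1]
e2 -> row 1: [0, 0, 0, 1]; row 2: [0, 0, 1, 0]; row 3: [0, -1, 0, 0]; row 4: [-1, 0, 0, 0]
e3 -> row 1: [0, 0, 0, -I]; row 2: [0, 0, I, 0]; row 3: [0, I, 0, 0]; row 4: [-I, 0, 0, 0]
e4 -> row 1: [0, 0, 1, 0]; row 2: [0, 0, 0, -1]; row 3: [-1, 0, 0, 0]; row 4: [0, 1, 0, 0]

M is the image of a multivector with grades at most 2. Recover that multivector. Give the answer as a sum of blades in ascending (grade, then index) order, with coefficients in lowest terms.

Method: the blade images are trace-orthogonal — tr(rho(e_A) rho(e_B)^-1) = 4 if A = B and 0 otherwise — and rho(e_A)^-1 = (e_A)^2 * rho(e_A) with (e_A)^2 = +1 or -1, so the coefficient of e_A in the preimage is (e_A)^2 * tr(M rho(e_A))/4.
Nonzero projections over blades of grade <= 2: e12: (e12)^2 = +1, tr(M rho(e12)) = -9, coefficient -9/4; e13: (e13)^2 = +1, tr(M rho(e13)) = 24, coefficient 6; e34: (e34)^2 = -1, tr(M rho(e34)) = 4, coefficient -1. Every other blade of grade <= 2 projects to 0.
Answer: -9/4*e12 + 6*e13 - e34


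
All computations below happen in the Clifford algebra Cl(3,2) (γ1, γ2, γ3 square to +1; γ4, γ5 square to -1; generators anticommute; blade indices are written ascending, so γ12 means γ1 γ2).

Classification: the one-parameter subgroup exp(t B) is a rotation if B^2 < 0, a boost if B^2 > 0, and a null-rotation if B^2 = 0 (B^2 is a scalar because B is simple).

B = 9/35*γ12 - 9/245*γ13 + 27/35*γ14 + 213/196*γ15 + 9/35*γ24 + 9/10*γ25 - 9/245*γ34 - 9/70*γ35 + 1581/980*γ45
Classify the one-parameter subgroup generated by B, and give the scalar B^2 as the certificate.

B^2 term by term: the squares give (9/35)^2*(γ12)^2 + (-9/245)^2*(γ13)^2 + (27/35)^2*(γ14)^2 + (213/196)^2*(γ15)^2 + (9/35)^2*(γ24)^2 + (9/10)^2*(γ25)^2 + (-9/245)^2*(γ34)^2 + (-9/70)^2*(γ35)^2 + (1581/980)^2*(γ45)^2 = 81/1225*(-1) + 81/60025*(-1) + 729/1225*(+1) + 45369/38416*(+1) + 81/1225*(+1) + 81/100*(+1) + 81/60025*(+1) + 81/4900*(+1) + 2499561/960400*(-1) = 0 (each basis 2-blade squares to minus the product of its generators' squares); cross terms between blades sharing an index anticommute and cancel; the commuting (index-disjoint) pairs give grade-4 terms 2*c*c'*(blade product), which cancel blade by blade — γ1234: -162/8575 + 162/8575 = 0; γ1235: -81/1225 + 81/1225 = 0; γ1245: 14229/17150 - 243/175 + 1917/3430 = 0; γ1345: -14229/120050 + 243/1225 - 1917/24010 = 0; γ2345: 81/1225 - 81/1225 = 0 — confirming B is simple. So B^2 = 0.
Answer: null-rotation, certificate B^2 = 0. Note: conjugating B changes its blade decomposition but never the scalar B^2 = 0, whose sign settles the classification.


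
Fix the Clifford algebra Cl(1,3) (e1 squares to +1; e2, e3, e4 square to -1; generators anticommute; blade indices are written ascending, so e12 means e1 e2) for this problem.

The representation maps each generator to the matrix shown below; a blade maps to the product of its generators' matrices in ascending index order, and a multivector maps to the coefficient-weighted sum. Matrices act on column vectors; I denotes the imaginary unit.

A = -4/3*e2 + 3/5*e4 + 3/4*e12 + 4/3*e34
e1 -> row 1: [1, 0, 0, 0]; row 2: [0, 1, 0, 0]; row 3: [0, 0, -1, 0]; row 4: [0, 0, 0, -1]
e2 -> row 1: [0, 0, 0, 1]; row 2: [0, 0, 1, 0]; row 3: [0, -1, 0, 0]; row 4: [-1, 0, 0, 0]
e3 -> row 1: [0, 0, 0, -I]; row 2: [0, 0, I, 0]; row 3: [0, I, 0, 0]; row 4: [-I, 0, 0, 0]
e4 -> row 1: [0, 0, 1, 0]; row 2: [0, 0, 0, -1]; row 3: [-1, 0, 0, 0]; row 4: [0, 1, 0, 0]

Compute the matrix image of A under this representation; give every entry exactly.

Bivector images (products of the table entries): rho(e12) = rho(e1)rho(e2) = row 1: [0, 0, 0, 1]; row 2: [0, 0, 1, 0]; row 3: [0, 1, 0, 0]; row 4: [1, 0, 0, 0]; rho(e34) = rho(e3)rho(e4) = row 1: [0, -I, 0, 0]; row 2: [-I, 0, 0, 0]; row 3: [0, 0, 0, -I]; row 4: [0, 0, -I, 0].
M = (-4/3)*rho(e2) + (3/5)*rho(e4) + (3/4)*rho(e12) + (4/3)*rho(e34), summed entrywise:
Answer: row 1: [0, -4*I/3, 3/5, -7/12]; row 2: [-4*I/3, 0, -7/12, -3/5]; row 3: [-3/5, 25/12, 0, -4*I/3]; row 4: [25/12, 3/5, -4*I/3, 0]


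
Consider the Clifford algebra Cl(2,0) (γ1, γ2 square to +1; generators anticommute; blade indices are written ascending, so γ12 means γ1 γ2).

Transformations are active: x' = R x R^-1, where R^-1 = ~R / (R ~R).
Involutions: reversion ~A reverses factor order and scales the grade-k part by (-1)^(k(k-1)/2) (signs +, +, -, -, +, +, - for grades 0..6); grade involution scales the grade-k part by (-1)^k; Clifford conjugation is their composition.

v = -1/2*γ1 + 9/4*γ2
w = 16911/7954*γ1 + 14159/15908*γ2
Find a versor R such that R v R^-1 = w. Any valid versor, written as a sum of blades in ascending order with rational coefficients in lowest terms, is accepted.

R = v + w = 6467/3977*γ1 + 12488/3977*γ2 works: the equal norms (85/16) guarantee its sandwich swaps v into w.
Answer: 6467/3977*γ1 + 12488/3977*γ2


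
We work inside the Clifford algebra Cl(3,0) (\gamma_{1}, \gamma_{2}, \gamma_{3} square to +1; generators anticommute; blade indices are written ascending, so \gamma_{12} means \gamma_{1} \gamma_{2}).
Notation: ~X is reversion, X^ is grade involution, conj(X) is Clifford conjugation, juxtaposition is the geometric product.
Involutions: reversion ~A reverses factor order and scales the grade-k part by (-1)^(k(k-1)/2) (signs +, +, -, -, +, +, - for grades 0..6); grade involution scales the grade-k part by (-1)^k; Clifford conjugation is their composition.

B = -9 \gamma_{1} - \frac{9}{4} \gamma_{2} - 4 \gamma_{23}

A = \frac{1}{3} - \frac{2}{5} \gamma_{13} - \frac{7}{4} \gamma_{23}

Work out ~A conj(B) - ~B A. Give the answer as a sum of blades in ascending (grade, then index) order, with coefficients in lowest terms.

first term: -7 + 3 \gamma_{1} + \frac{3}{4} \gamma_{2} - \frac{603}{80} \gamma_{3} - \frac{8}{5} \gamma_{12} + \frac{4}{3} \gamma_{23} + \frac{297}{20} \gamma_{123}
second term: 7 - 3 \gamma_{1} - \frac{3}{4} \gamma_{2} + \frac{603}{80} \gamma_{3} - \frac{8}{5} \gamma_{12} + \frac{4}{3} \gamma_{23} + \frac{297}{20} \gamma_{123}
Answer: -14 + 6 \gamma_{1} + \frac{3}{2} \gamma_{2} - \frac{603}{40} \gamma_{3}


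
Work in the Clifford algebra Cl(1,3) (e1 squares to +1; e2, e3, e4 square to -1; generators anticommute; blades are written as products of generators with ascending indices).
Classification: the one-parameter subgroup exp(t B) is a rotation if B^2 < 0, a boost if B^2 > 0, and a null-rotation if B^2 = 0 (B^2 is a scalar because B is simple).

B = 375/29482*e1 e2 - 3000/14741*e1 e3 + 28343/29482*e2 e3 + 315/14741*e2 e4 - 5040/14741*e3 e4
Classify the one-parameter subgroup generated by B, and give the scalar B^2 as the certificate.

B^2 term by term: the squares give (375/29482)^2*(e1 e2)^2 + (-3000/14741)^2*(e1 e3)^2 + (28343/29482)^2*(e2 e3)^2 + (315/14741)^2*(e2 e4)^2 + (-5040/14741)^2*(e3 e4)^2 = 140625/869188324*(+1) + 9000000/217297081*(+1) + 803325649/869188324*(-1) + 99225/217297081*(-1) + 25401600/217297081*(-1) = -1 (each basis 2-blade squares to minus the product of its generators' squares); cross terms between blades sharing an index anticommute and cancel; the commuting (index-disjoint) pairs give grade-4 terms 2*c*c'*(blade product), which cancel blade by blade — e1 e2 e3 e4: -1890000/217297081 + 1890000/217297081 = 0 — confirming B is simple. So B^2 = -1.
Answer: rotation, certificate B^2 = -1. The scalar -1 is the complete invariant here: its sign names the subgroup type.


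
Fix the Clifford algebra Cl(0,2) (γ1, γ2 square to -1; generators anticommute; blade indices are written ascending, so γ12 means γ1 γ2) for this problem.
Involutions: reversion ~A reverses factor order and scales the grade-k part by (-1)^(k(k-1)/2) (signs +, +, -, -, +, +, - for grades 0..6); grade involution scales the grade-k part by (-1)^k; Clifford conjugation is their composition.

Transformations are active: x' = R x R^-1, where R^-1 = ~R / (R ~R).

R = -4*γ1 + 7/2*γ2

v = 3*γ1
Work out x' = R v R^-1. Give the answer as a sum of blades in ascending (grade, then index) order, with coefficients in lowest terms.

~R = -4*γ1 + 7/2*γ2, and R ~R = -113/4, so R^-1 = ~R / (-113/4).
R v = 12 - 21/2*γ12
Answer: 45/113*γ1 - 336/113*γ2


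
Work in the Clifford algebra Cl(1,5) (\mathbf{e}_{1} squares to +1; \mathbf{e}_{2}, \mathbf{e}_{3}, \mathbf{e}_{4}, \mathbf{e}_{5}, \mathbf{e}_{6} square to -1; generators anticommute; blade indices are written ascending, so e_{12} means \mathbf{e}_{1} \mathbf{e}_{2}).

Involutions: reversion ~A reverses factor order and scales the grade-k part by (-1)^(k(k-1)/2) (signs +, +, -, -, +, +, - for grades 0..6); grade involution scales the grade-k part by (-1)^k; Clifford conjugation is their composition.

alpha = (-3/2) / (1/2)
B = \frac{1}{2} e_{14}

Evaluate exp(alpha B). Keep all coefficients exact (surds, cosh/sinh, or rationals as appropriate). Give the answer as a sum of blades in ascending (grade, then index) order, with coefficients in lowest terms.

B^2 = (\frac{1}{2})^2*(e_{14})^2 = \frac{1}{4}*(+1) = \frac{1}{4} (a basis 2-blade squares to minus the product of its generators' squares).
B^2 = \frac{1}{4} — a positive square means the series sums to a boost: l = \frac{1}{2}, alpha*l = - \frac{3}{2}, so exp(alpha B) = cosh(- \frac{3}{2}) + (sinh(- \frac{3}{2})/(\frac{1}{2}))*B = \cosh{\left(\frac{3}{2} \right)} + (- 2 \sinh{\left(\frac{3}{2} \right)})*B.
Answer: \cosh{\left(\frac{3}{2} \right)} - \sinh{\left(\frac{3}{2} \right)} e_{14}
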